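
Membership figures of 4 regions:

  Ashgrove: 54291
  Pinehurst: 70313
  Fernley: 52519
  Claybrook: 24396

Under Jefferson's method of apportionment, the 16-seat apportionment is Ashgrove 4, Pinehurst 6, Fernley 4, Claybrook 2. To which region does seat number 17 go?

Priority for the next seat is population ÷ (current seats + 1).
Priorities: Ashgrove 10858.200, Pinehurst 10044.714, Fernley 10503.800, Claybrook 8132.000.
Highest priority: Ashgrove.

Ashgrove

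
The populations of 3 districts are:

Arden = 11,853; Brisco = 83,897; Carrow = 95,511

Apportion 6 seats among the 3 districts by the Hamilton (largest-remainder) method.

Arden=0; Brisco=3; Carrow=3

The standard divisor is 191261/6 ≈ 31876.833.
Standard quotas: Arden 0.3718, Brisco 2.6319, Carrow 2.9963.
Lower quotas: Arden 0, Brisco 2, Carrow 2 (sum 4, leaving 2 seats).
Remainders in descending order: Carrow 0.9963, Brisco 0.6319, Arden 0.3718.
Largest remainders: Carrow, Brisco receive the extra seats.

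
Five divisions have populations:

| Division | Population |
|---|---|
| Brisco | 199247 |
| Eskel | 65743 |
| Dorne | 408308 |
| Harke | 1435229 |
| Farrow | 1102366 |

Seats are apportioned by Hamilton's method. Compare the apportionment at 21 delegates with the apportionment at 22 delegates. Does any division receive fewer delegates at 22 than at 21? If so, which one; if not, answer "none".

Eskel

At 21 seats: Brisco 1, Eskel 1, Dorne 3, Harke 9, Farrow 7.
At 22 seats: Brisco 1, Eskel 0, Dorne 3, Harke 10, Farrow 8.
Eskel drops from 1 to 0.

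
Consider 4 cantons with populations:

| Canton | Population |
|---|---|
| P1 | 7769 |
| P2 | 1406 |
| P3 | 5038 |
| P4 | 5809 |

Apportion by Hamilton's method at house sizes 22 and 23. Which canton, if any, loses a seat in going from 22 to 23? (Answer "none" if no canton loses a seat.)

P2

At 22 seats: P1 9, P2 2, P3 5, P4 6.
At 23 seats: P1 9, P2 1, P3 6, P4 7.
P2 drops from 2 to 1.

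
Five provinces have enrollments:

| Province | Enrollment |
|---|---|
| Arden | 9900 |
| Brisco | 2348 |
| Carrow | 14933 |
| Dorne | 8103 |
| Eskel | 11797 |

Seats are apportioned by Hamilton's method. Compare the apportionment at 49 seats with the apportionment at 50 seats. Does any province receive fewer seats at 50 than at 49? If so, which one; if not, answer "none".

At 49 seats: Arden 10, Brisco 3, Carrow 16, Dorne 8, Eskel 12.
At 50 seats: Arden 10, Brisco 2, Carrow 16, Dorne 9, Eskel 13.
Brisco drops from 3 to 2.

Brisco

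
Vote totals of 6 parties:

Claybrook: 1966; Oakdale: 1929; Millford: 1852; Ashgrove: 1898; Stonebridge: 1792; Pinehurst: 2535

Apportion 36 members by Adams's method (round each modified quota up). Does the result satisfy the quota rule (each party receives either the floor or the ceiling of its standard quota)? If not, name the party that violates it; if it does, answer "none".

Standard quotas: Claybrook 5.912, Oakdale 5.801, Millford 5.569, Ashgrove 5.707, Stonebridge 5.389, Pinehurst 7.623.
Adams allocation: Claybrook 6, Oakdale 6, Millford 6, Ashgrove 6, Stonebridge 5, Pinehurst 7.
Every allocation lies between the lower and upper quota.

none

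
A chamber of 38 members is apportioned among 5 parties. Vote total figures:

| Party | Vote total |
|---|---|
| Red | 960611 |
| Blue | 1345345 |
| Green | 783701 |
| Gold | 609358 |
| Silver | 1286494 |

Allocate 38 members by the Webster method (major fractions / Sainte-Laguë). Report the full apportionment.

Standard divisor 4985509/38 ≈ 131197.605; standard quotas: Red 7.322, Blue 10.254, Green 5.973, Gold 4.645, Silver 9.806.
Rounding to the nearest integer gives Red 7, Blue 10, Green 6, Gold 5, Silver 10 — total 38, matching the house size, so no adjustment is needed.

Red=7, Blue=10, Green=6, Gold=5, Silver=10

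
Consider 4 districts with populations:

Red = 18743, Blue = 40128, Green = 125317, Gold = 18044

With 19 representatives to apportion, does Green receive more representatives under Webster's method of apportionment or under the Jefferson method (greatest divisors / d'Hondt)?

Webster: Red 2, Blue 4, Green 11, Gold 2.
Jefferson: Red 1, Blue 4, Green 13, Gold 1.
Green gets 11 under Webster and 13 under Jefferson.

Jefferson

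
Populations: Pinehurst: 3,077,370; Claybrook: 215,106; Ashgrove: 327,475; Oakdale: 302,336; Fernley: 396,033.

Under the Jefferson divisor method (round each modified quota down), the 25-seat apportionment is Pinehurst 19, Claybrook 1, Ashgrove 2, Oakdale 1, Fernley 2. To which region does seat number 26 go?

Pinehurst

Priority for the next seat is population ÷ (current seats + 1).
Priorities: Pinehurst 153868.500, Claybrook 107553.000, Ashgrove 109158.333, Oakdale 151168.000, Fernley 132011.000.
Highest priority: Pinehurst.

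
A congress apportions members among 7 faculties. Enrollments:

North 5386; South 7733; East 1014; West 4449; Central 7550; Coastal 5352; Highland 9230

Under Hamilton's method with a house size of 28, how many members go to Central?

5

Standard divisor: 40714 ÷ 28 ≈ 1454.071.
Standard quotas: North 3.7041, South 5.3182, East 0.6974, West 3.0597, Central 5.1923, Coastal 3.6807, Highland 6.3477.
Lower quotas: North 3, South 5, East 0, West 3, Central 5, Coastal 3, Highland 6 (sum 25, leaving 3 seats).
Remainders in descending order: North 0.7041, East 0.6974, Coastal 0.6807, Highland 0.3477, South 0.3182, Central 0.1923, West 0.0597.
The surplus seats go to North, East, Coastal.
Central receives 5.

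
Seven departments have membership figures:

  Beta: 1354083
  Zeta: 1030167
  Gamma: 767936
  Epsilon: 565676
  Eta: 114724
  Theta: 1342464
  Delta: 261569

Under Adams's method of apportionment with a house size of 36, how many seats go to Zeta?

Standard divisor 5436619/36 ≈ 151017.194; standard quotas: Beta 8.966, Zeta 6.822, Gamma 5.085, Epsilon 3.746, Eta 0.760, Theta 8.889, Delta 1.732.
Rounding up gives 9, 7, 6, 4, 1, 9, 2 = 38 seats, so the divisor must be adjusted.
With modified divisor 168500: modified quotas Beta 8.036, Zeta 6.114, Gamma 4.557, Epsilon 3.357, Eta 0.681, Theta 7.967, Delta 1.552.
Rounding up: Beta 9, Zeta 7, Gamma 5, Epsilon 4, Eta 1, Theta 8, Delta 2 (total 36).
Zeta receives 7.

7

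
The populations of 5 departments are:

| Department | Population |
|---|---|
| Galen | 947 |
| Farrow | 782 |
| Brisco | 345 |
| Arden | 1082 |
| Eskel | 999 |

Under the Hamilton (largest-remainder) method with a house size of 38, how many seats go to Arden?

10

Total 4155; standard divisor 4155/38 ≈ 109.342.
Standard quotas: Galen 8.661, Farrow 7.152, Brisco 3.155, Arden 9.896, Eskel 9.136.
Lower quotas: Galen 8, Farrow 7, Brisco 3, Arden 9, Eskel 9 (sum 36, leaving 2 seats).
Remainders in descending order: Arden 0.896, Galen 0.661, Brisco 0.155, Farrow 0.152, Eskel 0.136.
The surplus seats go to Arden, Galen.
Arden receives 10.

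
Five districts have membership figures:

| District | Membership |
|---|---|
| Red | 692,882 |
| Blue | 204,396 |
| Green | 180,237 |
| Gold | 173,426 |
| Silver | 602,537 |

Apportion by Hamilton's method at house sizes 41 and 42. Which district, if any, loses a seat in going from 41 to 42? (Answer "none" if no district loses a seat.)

At 41 seats: Red 15, Blue 5, Green 4, Gold 4, Silver 13.
At 42 seats: Red 16, Blue 4, Green 4, Gold 4, Silver 14.
Blue drops from 5 to 4.

Blue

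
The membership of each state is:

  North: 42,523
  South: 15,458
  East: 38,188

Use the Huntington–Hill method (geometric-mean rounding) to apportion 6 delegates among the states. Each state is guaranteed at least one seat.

With divisor 16475: modified quotas North 2.581, South 0.938, East 2.318.
Geometric-mean thresholds: North √(2·3)=2.449, South (min 1), East √(2·3)=2.449.
Each quota rounded against its threshold gives North 3, South 1, East 2 (total 6).

North 3; South 1; East 2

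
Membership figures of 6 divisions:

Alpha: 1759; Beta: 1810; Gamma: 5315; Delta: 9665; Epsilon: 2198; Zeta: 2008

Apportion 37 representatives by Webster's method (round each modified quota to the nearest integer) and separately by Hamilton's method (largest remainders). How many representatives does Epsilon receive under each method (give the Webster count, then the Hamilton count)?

Webster: Alpha 3, Beta 3, Gamma 9, Delta 15, Epsilon 4, Zeta 3.
Hamilton: Alpha 3, Beta 3, Gamma 9, Delta 16, Epsilon 3, Zeta 3.
Epsilon gets 4 under Webster and 3 under Hamilton.

4 and 3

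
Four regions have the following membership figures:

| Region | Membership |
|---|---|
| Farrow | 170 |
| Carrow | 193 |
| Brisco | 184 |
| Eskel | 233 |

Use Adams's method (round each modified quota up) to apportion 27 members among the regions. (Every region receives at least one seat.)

Standard divisor 780/27 ≈ 28.889; standard quotas: Farrow 5.885, Carrow 6.681, Brisco 6.369, Eskel 8.065.
Rounding up gives 6, 7, 7, 9 = 29 seats, so the divisor must be adjusted.
With modified divisor 31: modified quotas Farrow 5.484, Carrow 6.226, Brisco 5.935, Eskel 7.516.
Rounding up: Farrow 6, Carrow 7, Brisco 6, Eskel 8 (total 27).

Farrow: 6; Carrow: 7; Brisco: 6; Eskel: 8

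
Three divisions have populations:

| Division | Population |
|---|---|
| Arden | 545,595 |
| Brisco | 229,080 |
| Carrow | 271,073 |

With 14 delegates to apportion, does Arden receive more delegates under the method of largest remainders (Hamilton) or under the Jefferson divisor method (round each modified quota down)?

Hamilton: Arden 7, Brisco 3, Carrow 4.
Jefferson: Arden 8, Brisco 3, Carrow 3.
Arden gets 7 under Hamilton and 8 under Jefferson.

Jefferson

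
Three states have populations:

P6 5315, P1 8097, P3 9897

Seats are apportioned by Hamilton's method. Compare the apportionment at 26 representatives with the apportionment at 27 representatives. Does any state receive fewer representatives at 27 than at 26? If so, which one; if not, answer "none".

At 26 seats: P6 6, P1 9, P3 11.
At 27 seats: P6 6, P1 9, P3 12.
No state's allocation decreased.

none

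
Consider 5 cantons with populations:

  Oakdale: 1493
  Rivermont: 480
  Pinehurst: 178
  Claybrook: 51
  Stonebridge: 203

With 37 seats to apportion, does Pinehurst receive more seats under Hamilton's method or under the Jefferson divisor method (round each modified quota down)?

Hamilton: Oakdale 23, Rivermont 7, Pinehurst 3, Claybrook 1, Stonebridge 3.
Jefferson: Oakdale 24, Rivermont 8, Pinehurst 2, Claybrook 0, Stonebridge 3.
Pinehurst gets 3 under Hamilton and 2 under Jefferson.

Hamilton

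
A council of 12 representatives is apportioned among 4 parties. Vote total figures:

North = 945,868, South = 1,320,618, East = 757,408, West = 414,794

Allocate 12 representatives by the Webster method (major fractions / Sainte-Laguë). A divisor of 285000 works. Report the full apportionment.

With modified divisor 285000: modified quotas North 3.319, South 4.634, East 2.658, West 1.455.
Rounding to the nearest integer: North 3, South 5, East 3, West 1 (total 12).

North 3, South 5, East 3, West 1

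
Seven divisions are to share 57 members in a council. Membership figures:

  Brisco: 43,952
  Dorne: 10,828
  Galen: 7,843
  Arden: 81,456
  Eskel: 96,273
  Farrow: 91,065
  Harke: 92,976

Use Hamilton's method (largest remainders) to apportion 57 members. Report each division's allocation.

Brisco 6; Dorne 1; Galen 1; Arden 11; Eskel 13; Farrow 12; Harke 13

Standard divisor: 424393 ÷ 57 ≈ 7445.491.
Standard quotas: Brisco 5.9032, Dorne 1.4543, Galen 1.0534, Arden 10.9403, Eskel 12.9304, Farrow 12.2309, Harke 12.4876.
Lower quotas: Brisco 5, Dorne 1, Galen 1, Arden 10, Eskel 12, Farrow 12, Harke 12 (sum 53, leaving 4 seats).
Remainders in descending order: Arden 0.9403, Eskel 0.9304, Brisco 0.9032, Harke 0.4876, Dorne 0.4543, Farrow 0.2309, Galen 0.0534.
Largest remainders: Arden, Eskel, Brisco, Harke receive the extra seats.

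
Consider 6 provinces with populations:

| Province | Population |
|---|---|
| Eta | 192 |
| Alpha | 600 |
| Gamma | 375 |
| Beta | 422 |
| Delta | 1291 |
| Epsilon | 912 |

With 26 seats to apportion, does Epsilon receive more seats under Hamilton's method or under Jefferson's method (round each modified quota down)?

Hamilton: Eta 1, Alpha 4, Gamma 3, Beta 3, Delta 9, Epsilon 6.
Jefferson: Eta 1, Alpha 4, Gamma 2, Beta 3, Delta 9, Epsilon 7.
Epsilon gets 6 under Hamilton and 7 under Jefferson.

Jefferson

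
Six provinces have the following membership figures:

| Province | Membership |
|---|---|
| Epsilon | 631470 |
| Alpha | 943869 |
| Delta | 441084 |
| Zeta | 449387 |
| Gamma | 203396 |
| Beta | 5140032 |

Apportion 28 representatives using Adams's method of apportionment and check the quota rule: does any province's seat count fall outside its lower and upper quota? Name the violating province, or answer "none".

Beta

Standard quotas: Epsilon 2.264, Alpha 3.384, Delta 1.582, Zeta 1.611, Gamma 0.729, Beta 18.430.
Adams allocation: Epsilon 3, Alpha 3, Delta 2, Zeta 2, Gamma 1, Beta 17.
Beta has quota 18.430 (lower 18, upper 19) but receives 17 — outside the quota interval.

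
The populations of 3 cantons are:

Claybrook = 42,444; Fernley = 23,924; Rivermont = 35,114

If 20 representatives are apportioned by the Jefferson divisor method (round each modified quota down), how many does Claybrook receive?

Standard divisor 101482/20 ≈ 5074.1; standard quotas: Claybrook 8.365, Fernley 4.715, Rivermont 6.920.
Rounding down gives 8, 4, 6 = 18 seats, so the divisor must be adjusted.
With modified divisor 4750: modified quotas Claybrook 8.936, Fernley 5.037, Rivermont 7.392.
Rounding down: Claybrook 8, Fernley 5, Rivermont 7 (total 20).
Claybrook receives 8.

8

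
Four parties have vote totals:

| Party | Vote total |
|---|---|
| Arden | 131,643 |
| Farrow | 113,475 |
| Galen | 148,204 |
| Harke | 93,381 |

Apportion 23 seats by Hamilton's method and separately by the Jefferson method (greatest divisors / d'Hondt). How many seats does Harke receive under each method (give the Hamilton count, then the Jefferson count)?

Hamilton: Arden 6, Farrow 5, Galen 7, Harke 5.
Jefferson: Arden 6, Farrow 6, Galen 7, Harke 4.
Harke gets 5 under Hamilton and 4 under Jefferson.

5 and 4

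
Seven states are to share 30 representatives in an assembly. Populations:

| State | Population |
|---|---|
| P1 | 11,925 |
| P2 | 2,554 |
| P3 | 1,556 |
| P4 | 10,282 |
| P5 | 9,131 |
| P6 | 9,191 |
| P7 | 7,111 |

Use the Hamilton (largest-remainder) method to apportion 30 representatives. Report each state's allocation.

The standard divisor is 51750/30 = 1725.
Standard quotas: P1 6.9130, P2 1.4806, P3 0.9020, P4 5.9606, P5 5.2933, P6 5.3281, P7 4.1223.
Lower quotas: P1 6, P2 1, P3 0, P4 5, P5 5, P6 5, P7 4 (sum 26, leaving 4 seats).
Remainders in descending order: P4 0.9606, P1 0.9130, P3 0.9020, P2 0.4806, P6 0.3281, P5 0.2933, P7 0.1223.
The surplus seats go to P4, P1, P3, P2.

P1 7, P2 2, P3 1, P4 6, P5 5, P6 5, P7 4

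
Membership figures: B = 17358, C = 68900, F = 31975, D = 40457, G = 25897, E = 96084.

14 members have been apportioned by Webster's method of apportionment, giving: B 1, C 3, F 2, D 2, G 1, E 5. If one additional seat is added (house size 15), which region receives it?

C

Priority for the next seat is population ÷ (current seats + 0.5).
Priorities: B 11572.000, C 19685.714, F 12790.000, D 16182.800, G 17264.667, E 17469.818.
Highest priority: C.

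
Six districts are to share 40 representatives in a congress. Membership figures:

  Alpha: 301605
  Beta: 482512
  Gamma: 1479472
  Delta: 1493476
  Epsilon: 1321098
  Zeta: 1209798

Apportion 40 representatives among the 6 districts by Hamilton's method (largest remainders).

Alpha: 2; Beta: 3; Gamma: 9; Delta: 10; Epsilon: 8; Zeta: 8

Total 6287961; standard divisor 6287961/40 ≈ 157199.025.
Standard quotas: Alpha 1.9186, Beta 3.0694, Gamma 9.4115, Delta 9.5005, Epsilon 8.4040, Zeta 7.6960.
Lower quotas: Alpha 1, Beta 3, Gamma 9, Delta 9, Epsilon 8, Zeta 7 (sum 37, leaving 3 seats).
Remainders in descending order: Alpha 0.9186, Zeta 0.6960, Delta 0.5005, Gamma 0.4115, Epsilon 0.4040, Beta 0.0694.
The surplus seats go to Alpha, Zeta, Delta.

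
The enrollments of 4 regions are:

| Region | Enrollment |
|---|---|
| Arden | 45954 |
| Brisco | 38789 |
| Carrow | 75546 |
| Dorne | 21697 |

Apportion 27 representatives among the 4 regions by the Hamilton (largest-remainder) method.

Arden 7, Brisco 6, Carrow 11, Dorne 3

Total 181986; standard divisor 181986/27 ≈ 6740.222.
Standard quotas: Arden 6.8179, Brisco 5.7549, Carrow 11.2082, Dorne 3.2190.
Lower quotas: Arden 6, Brisco 5, Carrow 11, Dorne 3 (sum 25, leaving 2 seats).
Remainders in descending order: Arden 0.8179, Brisco 0.7549, Dorne 0.2190, Carrow 0.2082.
Largest remainders: Arden, Brisco receive the extra seats.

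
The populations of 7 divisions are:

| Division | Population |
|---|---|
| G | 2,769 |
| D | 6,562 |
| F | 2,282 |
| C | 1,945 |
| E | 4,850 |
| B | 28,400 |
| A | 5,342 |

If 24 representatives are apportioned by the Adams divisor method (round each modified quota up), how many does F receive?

1

Standard divisor 52150/24 ≈ 2172.917; standard quotas: G 1.274, D 3.020, F 1.050, C 0.895, E 2.232, B 13.070, A 2.458.
Rounding up gives 2, 4, 2, 1, 3, 14, 3 = 29 seats, so the divisor must be adjusted.
With modified divisor 2500: modified quotas G 1.108, D 2.625, F 0.913, C 0.778, E 1.940, B 11.360, A 2.137.
Rounding up: G 2, D 3, F 1, C 1, E 2, B 12, A 3 (total 24).
F receives 1.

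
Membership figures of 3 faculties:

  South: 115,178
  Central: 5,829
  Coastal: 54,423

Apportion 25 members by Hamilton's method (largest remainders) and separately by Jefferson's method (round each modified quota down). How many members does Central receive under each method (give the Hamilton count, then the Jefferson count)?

Hamilton: South 16, Central 1, Coastal 8.
Jefferson: South 17, Central 0, Coastal 8.
Central gets 1 under Hamilton and 0 under Jefferson.

1 and 0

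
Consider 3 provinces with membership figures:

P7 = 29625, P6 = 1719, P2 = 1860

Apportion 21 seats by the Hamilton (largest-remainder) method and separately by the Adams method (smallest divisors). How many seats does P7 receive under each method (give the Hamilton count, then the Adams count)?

Hamilton: P7 19, P6 1, P2 1.
Adams: P7 18, P6 1, P2 2.
P7 gets 19 under Hamilton and 18 under Adams.

19 and 18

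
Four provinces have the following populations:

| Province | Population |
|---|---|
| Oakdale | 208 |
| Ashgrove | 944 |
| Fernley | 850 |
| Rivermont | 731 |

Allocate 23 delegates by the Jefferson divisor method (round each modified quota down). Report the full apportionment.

Standard divisor 2733/23 ≈ 118.826; standard quotas: Oakdale 1.750, Ashgrove 7.944, Fernley 7.153, Rivermont 6.152.
Rounding down gives 1, 7, 7, 6 = 21 seats, so the divisor must be adjusted.
With modified divisor 105.6: modified quotas Oakdale 1.970, Ashgrove 8.939, Fernley 8.049, Rivermont 6.922.
Rounding down: Oakdale 1, Ashgrove 8, Fernley 8, Rivermont 6 (total 23).

Oakdale=1; Ashgrove=8; Fernley=8; Rivermont=6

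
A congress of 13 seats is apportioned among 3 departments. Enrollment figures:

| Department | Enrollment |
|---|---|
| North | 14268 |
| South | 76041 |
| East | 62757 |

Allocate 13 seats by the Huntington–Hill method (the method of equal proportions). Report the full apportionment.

North=1, South=7, East=5

With divisor 11596: modified quotas North 1.230, South 6.558, East 5.412.
Geometric-mean thresholds: North √(1·2)=1.414, South √(6·7)=6.481, East √(5·6)=5.477.
Each quota rounded against its threshold gives North 1, South 7, East 5 (total 13).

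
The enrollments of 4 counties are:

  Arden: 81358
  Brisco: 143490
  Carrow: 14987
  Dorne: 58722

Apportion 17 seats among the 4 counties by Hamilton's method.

Total 298557; standard divisor 298557/17 ≈ 17562.176.
Standard quotas: Arden 4.6326, Brisco 8.1704, Carrow 0.8534, Dorne 3.3437.
Lower quotas: Arden 4, Brisco 8, Carrow 0, Dorne 3 (sum 15, leaving 2 seats).
Remainders in descending order: Carrow 0.8534, Arden 0.6326, Dorne 0.3437, Brisco 0.1704.
The surplus seats go to Carrow, Arden.

Arden: 5, Brisco: 8, Carrow: 1, Dorne: 3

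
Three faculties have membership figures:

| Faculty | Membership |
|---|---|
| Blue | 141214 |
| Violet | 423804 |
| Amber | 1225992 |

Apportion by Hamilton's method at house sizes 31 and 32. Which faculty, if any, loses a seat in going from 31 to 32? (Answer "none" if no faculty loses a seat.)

Blue

At 31 seats: Blue 3, Violet 7, Amber 21.
At 32 seats: Blue 2, Violet 8, Amber 22.
Blue drops from 3 to 2.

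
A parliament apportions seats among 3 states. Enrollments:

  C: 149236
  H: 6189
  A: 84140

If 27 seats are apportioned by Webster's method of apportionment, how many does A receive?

Standard divisor 239565/27 ≈ 8872.778; standard quotas: C 16.820, H 0.698, A 9.483.
Rounding to the nearest integer gives C 17, H 1, A 9 — total 27, matching the house size, so no adjustment is needed.
A receives 9.

9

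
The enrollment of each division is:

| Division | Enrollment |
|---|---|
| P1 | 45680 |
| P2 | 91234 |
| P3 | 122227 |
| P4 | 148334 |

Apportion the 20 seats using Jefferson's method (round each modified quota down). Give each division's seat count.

Standard divisor 407475/20 ≈ 20373.75; standard quotas: P1 2.242, P2 4.478, P3 5.999, P4 7.281.
Rounding down gives 2, 4, 5, 7 = 18 seats, so the divisor must be adjusted.
With modified divisor 18400: modified quotas P1 2.483, P2 4.958, P3 6.643, P4 8.062.
Rounding down: P1 2, P2 4, P3 6, P4 8 (total 20).

P1=2, P2=4, P3=6, P4=8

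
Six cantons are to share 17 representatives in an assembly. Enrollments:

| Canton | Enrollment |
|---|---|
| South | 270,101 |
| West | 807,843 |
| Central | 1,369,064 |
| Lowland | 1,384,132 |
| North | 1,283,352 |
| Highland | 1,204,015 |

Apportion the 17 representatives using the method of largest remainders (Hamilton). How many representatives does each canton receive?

South=1; West=2; Central=4; Lowland=4; North=3; Highland=3

Standard divisor: 6318507 ÷ 17 ≈ 371676.882.
Standard quotas: South 0.7267, West 2.1735, Central 3.6835, Lowland 3.7240, North 3.4529, Highland 3.2394.
Lower quotas: South 0, West 2, Central 3, Lowland 3, North 3, Highland 3 (sum 14, leaving 3 seats).
Remainders in descending order: South 0.7267, Lowland 0.7240, Central 0.6835, North 0.4529, Highland 0.2394, West 0.1735.
The surplus seats go to South, Lowland, Central.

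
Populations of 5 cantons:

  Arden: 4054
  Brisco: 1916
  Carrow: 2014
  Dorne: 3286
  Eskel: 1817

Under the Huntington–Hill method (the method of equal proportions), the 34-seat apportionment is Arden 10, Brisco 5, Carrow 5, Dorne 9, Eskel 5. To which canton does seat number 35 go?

Arden

Priority for the next seat is population ÷ (√(s·(s+1))).
Priorities: Arden 386.534, Brisco 349.812, Carrow 367.704, Dorne 346.375, Eskel 331.737.
Highest priority: Arden.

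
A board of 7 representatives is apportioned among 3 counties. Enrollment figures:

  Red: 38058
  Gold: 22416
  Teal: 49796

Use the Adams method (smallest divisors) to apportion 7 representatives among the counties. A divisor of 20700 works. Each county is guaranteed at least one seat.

Red: 2, Gold: 2, Teal: 3

With modified divisor 20700: modified quotas Red 1.839, Gold 1.083, Teal 2.406.
Rounding up: Red 2, Gold 2, Teal 3 (total 7).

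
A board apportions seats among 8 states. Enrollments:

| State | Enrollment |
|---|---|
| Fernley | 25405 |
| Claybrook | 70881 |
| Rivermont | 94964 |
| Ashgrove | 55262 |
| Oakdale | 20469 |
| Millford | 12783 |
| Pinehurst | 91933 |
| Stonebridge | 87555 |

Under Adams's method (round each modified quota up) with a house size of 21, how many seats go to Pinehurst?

Standard divisor 459252/21 ≈ 21869.143; standard quotas: Fernley 1.162, Claybrook 3.241, Rivermont 4.342, Ashgrove 2.527, Oakdale 0.936, Millford 0.585, Pinehurst 4.204, Stonebridge 4.004.
Rounding up gives 2, 4, 5, 3, 1, 1, 5, 5 = 26 seats, so the divisor must be adjusted.
With modified divisor 26500: modified quotas Fernley 0.959, Claybrook 2.675, Rivermont 3.584, Ashgrove 2.085, Oakdale 0.772, Millford 0.482, Pinehurst 3.469, Stonebridge 3.304.
Rounding up: Fernley 1, Claybrook 3, Rivermont 4, Ashgrove 3, Oakdale 1, Millford 1, Pinehurst 4, Stonebridge 4 (total 21).
Pinehurst receives 4.

4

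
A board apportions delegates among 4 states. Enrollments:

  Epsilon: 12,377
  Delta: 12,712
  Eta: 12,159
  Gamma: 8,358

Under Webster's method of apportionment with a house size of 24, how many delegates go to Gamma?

Standard divisor 45606/24 ≈ 1900.25; standard quotas: Epsilon 6.513, Delta 6.690, Eta 6.399, Gamma 4.398.
Rounding to the nearest integer gives Epsilon 7, Delta 7, Eta 6, Gamma 4 — total 24, matching the house size, so no adjustment is needed.
Gamma receives 4.

4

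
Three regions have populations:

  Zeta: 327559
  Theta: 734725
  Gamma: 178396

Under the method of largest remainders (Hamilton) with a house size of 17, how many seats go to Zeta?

5

Standard divisor: 1240680 ÷ 17 ≈ 72981.176.
Standard quotas: Zeta 4.4883, Theta 10.0673, Gamma 2.4444.
Lower quotas: Zeta 4, Theta 10, Gamma 2 (sum 16, leaving 1 seat).
Remainders in descending order: Zeta 0.4883, Gamma 0.4444, Theta 0.0673.
Largest remainder: Zeta receives the extra seat.
Zeta receives 5.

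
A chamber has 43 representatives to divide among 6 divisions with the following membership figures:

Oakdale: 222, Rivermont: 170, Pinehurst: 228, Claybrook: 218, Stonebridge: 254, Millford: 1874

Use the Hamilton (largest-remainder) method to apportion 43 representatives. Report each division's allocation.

Oakdale 3; Rivermont 3; Pinehurst 3; Claybrook 3; Stonebridge 4; Millford 27

Total 2966; standard divisor 2966/43 ≈ 68.977.
Standard quotas: Oakdale 3.218, Rivermont 2.465, Pinehurst 3.305, Claybrook 3.160, Stonebridge 3.682, Millford 27.169.
Lower quotas: Oakdale 3, Rivermont 2, Pinehurst 3, Claybrook 3, Stonebridge 3, Millford 27 (sum 41, leaving 2 seats).
Remainders in descending order: Stonebridge 0.682, Rivermont 0.465, Pinehurst 0.305, Oakdale 0.218, Millford 0.169, Claybrook 0.160.
Largest remainders: Stonebridge, Rivermont receive the extra seats.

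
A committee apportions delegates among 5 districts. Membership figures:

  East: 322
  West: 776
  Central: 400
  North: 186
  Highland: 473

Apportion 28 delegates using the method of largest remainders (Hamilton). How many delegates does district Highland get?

6

The standard divisor is 2157/28 ≈ 77.036.
Standard quotas: East 4.180, West 10.073, Central 5.192, North 2.414, Highland 6.140.
Lower quotas: East 4, West 10, Central 5, North 2, Highland 6 (sum 27, leaving 1 seat).
Remainders in descending order: North 0.414, Central 0.192, East 0.180, Highland 0.140, West 0.073.
The surplus seat goes to North.
Highland receives 6.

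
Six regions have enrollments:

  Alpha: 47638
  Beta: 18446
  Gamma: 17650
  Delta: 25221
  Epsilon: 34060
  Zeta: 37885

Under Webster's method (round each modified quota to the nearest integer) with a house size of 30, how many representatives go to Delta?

4

Standard divisor 180900/30 ≈ 6030; standard quotas: Alpha 7.900, Beta 3.059, Gamma 2.927, Delta 4.183, Epsilon 5.648, Zeta 6.283.
Rounding to the nearest integer gives Alpha 8, Beta 3, Gamma 3, Delta 4, Epsilon 6, Zeta 6 — total 30, matching the house size, so no adjustment is needed.
Delta receives 4.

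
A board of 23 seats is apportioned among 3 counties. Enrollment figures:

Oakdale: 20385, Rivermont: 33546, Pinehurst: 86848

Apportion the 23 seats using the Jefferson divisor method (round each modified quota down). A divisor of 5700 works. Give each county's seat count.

Oakdale 3; Rivermont 5; Pinehurst 15

With modified divisor 5700: modified quotas Oakdale 3.576, Rivermont 5.885, Pinehurst 15.236.
Rounding down: Oakdale 3, Rivermont 5, Pinehurst 15 (total 23).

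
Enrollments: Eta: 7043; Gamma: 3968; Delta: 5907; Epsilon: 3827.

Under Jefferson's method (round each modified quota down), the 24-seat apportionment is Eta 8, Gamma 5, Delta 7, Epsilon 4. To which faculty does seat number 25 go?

Eta

Priority for the next seat is population ÷ (current seats + 1).
Priorities: Eta 782.556, Gamma 661.333, Delta 738.375, Epsilon 765.400.
Highest priority: Eta.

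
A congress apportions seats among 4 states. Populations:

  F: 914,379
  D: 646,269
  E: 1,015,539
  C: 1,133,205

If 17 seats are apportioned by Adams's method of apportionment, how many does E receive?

Standard divisor 3709392/17 ≈ 218199.529; standard quotas: F 4.191, D 2.962, E 4.654, C 5.193.
Rounding up gives 5, 3, 5, 6 = 19 seats, so the divisor must be adjusted.
With modified divisor 241200: modified quotas F 3.791, D 2.679, E 4.210, C 4.698.
Rounding up: F 4, D 3, E 5, C 5 (total 17).
E receives 5.

5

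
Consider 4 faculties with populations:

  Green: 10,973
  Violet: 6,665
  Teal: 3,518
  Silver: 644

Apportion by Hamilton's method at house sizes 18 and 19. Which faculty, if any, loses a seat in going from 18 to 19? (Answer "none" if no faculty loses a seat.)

At 18 seats: Green 9, Violet 5, Teal 3, Silver 1.
At 19 seats: Green 10, Violet 6, Teal 3, Silver 0.
Silver drops from 1 to 0.

Silver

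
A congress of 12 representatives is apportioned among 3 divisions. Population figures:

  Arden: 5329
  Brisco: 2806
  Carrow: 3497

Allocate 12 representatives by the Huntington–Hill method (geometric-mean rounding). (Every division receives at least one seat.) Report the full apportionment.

With divisor 991: modified quotas Arden 5.377, Brisco 2.831, Carrow 3.529.
Geometric-mean thresholds: Arden √(5·6)=5.477, Brisco √(2·3)=2.449, Carrow √(3·4)=3.464.
Each quota rounded against its threshold gives Arden 5, Brisco 3, Carrow 4 (total 12).

Arden=5, Brisco=3, Carrow=4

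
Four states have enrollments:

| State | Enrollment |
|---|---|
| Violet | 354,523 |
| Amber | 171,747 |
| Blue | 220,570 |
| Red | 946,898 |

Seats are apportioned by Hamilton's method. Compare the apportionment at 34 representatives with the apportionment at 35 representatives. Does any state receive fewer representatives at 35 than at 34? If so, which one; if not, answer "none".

Amber

At 34 seats: Violet 7, Amber 4, Blue 4, Red 19.
At 35 seats: Violet 7, Amber 3, Blue 5, Red 20.
Amber drops from 4 to 3.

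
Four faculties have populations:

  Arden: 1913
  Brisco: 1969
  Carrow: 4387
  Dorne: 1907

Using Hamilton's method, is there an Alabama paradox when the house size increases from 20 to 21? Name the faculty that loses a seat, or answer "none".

none

At 20 seats: Arden 4, Brisco 4, Carrow 8, Dorne 4.
At 21 seats: Arden 4, Brisco 4, Carrow 9, Dorne 4.
No faculty's allocation decreased.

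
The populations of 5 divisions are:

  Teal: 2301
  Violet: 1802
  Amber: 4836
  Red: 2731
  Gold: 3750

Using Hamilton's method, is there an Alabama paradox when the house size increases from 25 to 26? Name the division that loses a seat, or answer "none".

At 25 seats: Teal 4, Violet 3, Amber 8, Red 4, Gold 6.
At 26 seats: Teal 4, Violet 3, Amber 8, Red 5, Gold 6.
No division's allocation decreased.

none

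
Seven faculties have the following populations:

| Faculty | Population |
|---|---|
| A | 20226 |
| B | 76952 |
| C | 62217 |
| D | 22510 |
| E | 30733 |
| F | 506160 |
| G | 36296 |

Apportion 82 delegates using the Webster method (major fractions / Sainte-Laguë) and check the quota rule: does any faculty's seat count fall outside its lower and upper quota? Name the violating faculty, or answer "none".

F

Standard quotas: A 2.196, B 8.357, C 6.757, D 2.444, E 3.337, F 54.967, G 3.942.
Webster allocation: A 2, B 8, C 7, D 2, E 3, F 56, G 4.
F has quota 54.967 (lower 54, upper 55) but receives 56 — outside the quota interval.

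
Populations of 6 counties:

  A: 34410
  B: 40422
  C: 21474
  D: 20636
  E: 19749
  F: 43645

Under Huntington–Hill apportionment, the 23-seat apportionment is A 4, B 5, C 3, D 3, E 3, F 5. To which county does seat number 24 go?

F

Priority for the next seat is population ÷ (√(s·(s+1))).
Priorities: A 7694.310, B 7380.014, C 6199.010, D 5957.100, E 5701.045, F 7968.450.
Highest priority: F.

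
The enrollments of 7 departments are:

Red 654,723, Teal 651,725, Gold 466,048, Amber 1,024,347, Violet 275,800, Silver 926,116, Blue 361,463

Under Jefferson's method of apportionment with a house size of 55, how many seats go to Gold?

6

Standard divisor 4360222/55 ≈ 79276.764; standard quotas: Red 8.259, Teal 8.221, Gold 5.879, Amber 12.921, Violet 3.479, Silver 11.682, Blue 4.560.
Rounding down gives 8, 8, 5, 12, 3, 11, 4 = 51 seats, so the divisor must be adjusted.
With modified divisor 73000: modified quotas Red 8.969, Teal 8.928, Gold 6.384, Amber 14.032, Violet 3.778, Silver 12.687, Blue 4.952.
Rounding down: Red 8, Teal 8, Gold 6, Amber 14, Violet 3, Silver 12, Blue 4 (total 55).
Gold receives 6.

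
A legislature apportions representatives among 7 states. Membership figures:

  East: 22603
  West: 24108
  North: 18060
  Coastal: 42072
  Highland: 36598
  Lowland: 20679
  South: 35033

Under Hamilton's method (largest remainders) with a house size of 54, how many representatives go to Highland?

The standard divisor is 199153/54 ≈ 3688.019.
Standard quotas: East 6.1288, West 6.5368, North 4.8969, Coastal 11.4078, Highland 9.9235, Lowland 5.6071, South 9.4991.
Lower quotas: East 6, West 6, North 4, Coastal 11, Highland 9, Lowland 5, South 9 (sum 50, leaving 4 seats).
Remainders in descending order: Highland 0.9235, North 0.8969, Lowland 0.6071, West 0.5368, South 0.4991, Coastal 0.4078, East 0.1288.
The surplus seats go to Highland, North, Lowland, West.
Highland receives 10.

10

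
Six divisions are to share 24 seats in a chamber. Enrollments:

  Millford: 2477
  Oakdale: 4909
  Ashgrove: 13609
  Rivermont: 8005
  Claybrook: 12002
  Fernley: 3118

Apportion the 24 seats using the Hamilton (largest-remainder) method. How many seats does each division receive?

The standard divisor is 44120/24 ≈ 1838.333.
Standard quotas: Millford 1.3474, Oakdale 2.6704, Ashgrove 7.4029, Rivermont 4.3545, Claybrook 6.5287, Fernley 1.6961.
Lower quotas: Millford 1, Oakdale 2, Ashgrove 7, Rivermont 4, Claybrook 6, Fernley 1 (sum 21, leaving 3 seats).
Remainders in descending order: Fernley 0.6961, Oakdale 0.6704, Claybrook 0.5287, Ashgrove 0.4029, Rivermont 0.3545, Millford 0.3474.
The surplus seats go to Fernley, Oakdale, Claybrook.

Millford=1, Oakdale=3, Ashgrove=7, Rivermont=4, Claybrook=7, Fernley=2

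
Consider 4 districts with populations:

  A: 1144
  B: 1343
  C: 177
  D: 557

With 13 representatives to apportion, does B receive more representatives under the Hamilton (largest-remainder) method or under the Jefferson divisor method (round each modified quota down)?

Jefferson

Hamilton: A 5, B 5, C 1, D 2.
Jefferson: A 5, B 6, C 0, D 2.
B gets 5 under Hamilton and 6 under Jefferson.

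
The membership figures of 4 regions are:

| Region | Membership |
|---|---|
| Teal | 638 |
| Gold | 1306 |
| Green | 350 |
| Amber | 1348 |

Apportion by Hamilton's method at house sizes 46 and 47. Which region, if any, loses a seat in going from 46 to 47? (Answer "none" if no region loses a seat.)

At 46 seats: Teal 8, Gold 17, Green 4, Amber 17.
At 47 seats: Teal 8, Gold 17, Green 5, Amber 17.
No region's allocation decreased.

none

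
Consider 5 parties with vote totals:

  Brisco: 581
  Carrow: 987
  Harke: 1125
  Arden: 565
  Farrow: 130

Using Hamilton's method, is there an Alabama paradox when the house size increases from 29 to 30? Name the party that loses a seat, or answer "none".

none

At 29 seats: Brisco 5, Carrow 8, Harke 10, Arden 5, Farrow 1.
At 30 seats: Brisco 5, Carrow 9, Harke 10, Arden 5, Farrow 1.
No party's allocation decreased.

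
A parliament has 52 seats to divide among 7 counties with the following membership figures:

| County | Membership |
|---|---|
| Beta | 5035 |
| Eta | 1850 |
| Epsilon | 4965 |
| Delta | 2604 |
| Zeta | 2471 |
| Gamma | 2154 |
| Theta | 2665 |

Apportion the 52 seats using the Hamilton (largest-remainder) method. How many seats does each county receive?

Beta 12, Eta 5, Epsilon 12, Delta 6, Zeta 6, Gamma 5, Theta 6

Standard divisor: 21744 ÷ 52 ≈ 418.154.
Standard quotas: Beta 12.0410, Eta 4.4242, Epsilon 11.8736, Delta 6.2274, Zeta 5.9093, Gamma 5.1512, Theta 6.3733.
Lower quotas: Beta 12, Eta 4, Epsilon 11, Delta 6, Zeta 5, Gamma 5, Theta 6 (sum 49, leaving 3 seats).
Remainders in descending order: Zeta 0.9093, Epsilon 0.8736, Eta 0.4242, Theta 0.3733, Delta 0.2274, Gamma 0.1512, Beta 0.0410.
Largest remainders: Zeta, Epsilon, Eta receive the extra seats.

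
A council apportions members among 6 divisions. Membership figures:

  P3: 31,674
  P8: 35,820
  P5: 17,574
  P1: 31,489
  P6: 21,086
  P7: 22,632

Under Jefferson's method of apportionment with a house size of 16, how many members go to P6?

Standard divisor 160275/16 ≈ 10017.188; standard quotas: P3 3.162, P8 3.576, P5 1.754, P1 3.143, P6 2.105, P7 2.259.
Rounding down gives 3, 3, 1, 3, 2, 2 = 14 seats, so the divisor must be adjusted.
With modified divisor 8400: modified quotas P3 3.771, P8 4.264, P5 2.092, P1 3.749, P6 2.510, P7 2.694.
Rounding down: P3 3, P8 4, P5 2, P1 3, P6 2, P7 2 (total 16).
P6 receives 2.

2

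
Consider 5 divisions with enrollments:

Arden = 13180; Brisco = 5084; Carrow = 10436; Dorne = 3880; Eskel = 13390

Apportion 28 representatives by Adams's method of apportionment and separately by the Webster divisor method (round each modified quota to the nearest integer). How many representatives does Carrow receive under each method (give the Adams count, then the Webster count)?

Adams: Arden 8, Brisco 3, Carrow 6, Dorne 3, Eskel 8.
Webster: Arden 8, Brisco 3, Carrow 7, Dorne 2, Eskel 8.
Carrow gets 6 under Adams and 7 under Webster.

6 and 7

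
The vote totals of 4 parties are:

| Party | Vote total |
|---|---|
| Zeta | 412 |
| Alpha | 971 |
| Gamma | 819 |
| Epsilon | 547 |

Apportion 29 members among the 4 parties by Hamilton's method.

Total 2749; standard divisor 2749/29 ≈ 94.793.
Standard quotas: Zeta 4.346, Alpha 10.243, Gamma 8.640, Epsilon 5.770.
Lower quotas: Zeta 4, Alpha 10, Gamma 8, Epsilon 5 (sum 27, leaving 2 seats).
Remainders in descending order: Epsilon 0.770, Gamma 0.640, Zeta 0.346, Alpha 0.243.
The surplus seats go to Epsilon, Gamma.

Zeta: 4, Alpha: 10, Gamma: 9, Epsilon: 6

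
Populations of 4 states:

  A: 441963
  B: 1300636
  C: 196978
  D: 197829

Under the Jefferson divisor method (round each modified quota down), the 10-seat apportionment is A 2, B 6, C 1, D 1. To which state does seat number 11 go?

Priority for the next seat is population ÷ (current seats + 1).
Priorities: A 147321.000, B 185805.143, C 98489.000, D 98914.500.
Highest priority: B.

B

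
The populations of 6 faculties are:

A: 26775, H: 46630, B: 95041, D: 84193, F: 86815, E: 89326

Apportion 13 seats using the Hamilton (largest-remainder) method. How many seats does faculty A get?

1

Total 428780; standard divisor 428780/13 ≈ 32983.077.
Standard quotas: A 0.8118, H 1.4138, B 2.8815, D 2.5526, F 2.6321, E 2.7082.
Lower quotas: A 0, H 1, B 2, D 2, F 2, E 2 (sum 9, leaving 4 seats).
Remainders in descending order: B 0.8815, A 0.8118, E 0.7082, F 0.6321, D 0.5526, H 0.4138.
The surplus seats go to B, A, E, F.
A receives 1.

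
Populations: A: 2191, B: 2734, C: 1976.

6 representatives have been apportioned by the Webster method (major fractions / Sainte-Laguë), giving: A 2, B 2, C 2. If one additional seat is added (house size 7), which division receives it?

Priority for the next seat is population ÷ (current seats + 0.5).
Priorities: A 876.400, B 1093.600, C 790.400.
Highest priority: B.

B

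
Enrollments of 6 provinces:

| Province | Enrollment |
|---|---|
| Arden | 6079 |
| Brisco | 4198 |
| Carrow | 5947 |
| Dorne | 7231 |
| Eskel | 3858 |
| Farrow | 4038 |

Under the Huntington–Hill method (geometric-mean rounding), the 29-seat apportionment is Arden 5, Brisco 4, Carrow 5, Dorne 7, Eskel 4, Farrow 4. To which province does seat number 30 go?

Arden

Priority for the next seat is population ÷ (√(s·(s+1))).
Priorities: Arden 1109.868, Brisco 938.701, Carrow 1085.769, Dorne 966.283, Eskel 862.675, Farrow 902.924.
Highest priority: Arden.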